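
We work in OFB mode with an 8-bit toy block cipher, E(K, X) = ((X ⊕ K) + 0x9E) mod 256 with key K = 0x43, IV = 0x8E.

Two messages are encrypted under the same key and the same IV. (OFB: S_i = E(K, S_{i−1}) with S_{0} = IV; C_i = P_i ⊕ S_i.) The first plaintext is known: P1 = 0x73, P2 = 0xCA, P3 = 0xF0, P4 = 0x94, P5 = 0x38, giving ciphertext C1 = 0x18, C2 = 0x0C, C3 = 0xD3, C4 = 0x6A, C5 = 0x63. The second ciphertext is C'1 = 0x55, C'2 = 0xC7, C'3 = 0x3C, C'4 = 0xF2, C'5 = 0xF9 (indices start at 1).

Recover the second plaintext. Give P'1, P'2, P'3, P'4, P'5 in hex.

In OFB with a reused IV, both messages share the same keystream S_i, so C_i ⊕ C'_i = P_i ⊕ P'_i and thus P'_i = P_i ⊕ C_i ⊕ C'_i.
P'1: 0x73 ⊕ 0x18 ⊕ 0x55 = 0x3E.
P'2: 0xCA ⊕ 0x0C ⊕ 0xC7 = 0x01.
P'3: 0xF0 ⊕ 0xD3 ⊕ 0x3C = 0x1F.
P'4: 0x94 ⊕ 0x6A ⊕ 0xF2 = 0x0C.
P'5: 0x38 ⊕ 0x63 ⊕ 0xF9 = 0xA2.

P'1 = 0x3E, P'2 = 0x01, P'3 = 0x1F, P'4 = 0x0C, P'5 = 0xA2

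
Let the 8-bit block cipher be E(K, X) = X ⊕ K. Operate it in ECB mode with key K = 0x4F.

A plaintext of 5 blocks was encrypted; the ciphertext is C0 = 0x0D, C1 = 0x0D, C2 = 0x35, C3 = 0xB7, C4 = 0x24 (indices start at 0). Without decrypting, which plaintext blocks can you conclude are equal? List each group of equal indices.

ECB encrypts each block independently with the same key, so equal ciphertext blocks imply equal plaintext blocks.
C0 = C1 = 0x0D, so P0 = P1.

P0 = P1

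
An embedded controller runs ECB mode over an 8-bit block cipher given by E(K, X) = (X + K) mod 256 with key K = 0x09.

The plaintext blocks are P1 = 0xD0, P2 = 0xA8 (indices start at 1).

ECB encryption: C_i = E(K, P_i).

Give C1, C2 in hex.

C1: E(K, 0xD0) = 0xD9.
C2: E(K, 0xA8) = 0xB1.

C1 = 0xD9, C2 = 0xB1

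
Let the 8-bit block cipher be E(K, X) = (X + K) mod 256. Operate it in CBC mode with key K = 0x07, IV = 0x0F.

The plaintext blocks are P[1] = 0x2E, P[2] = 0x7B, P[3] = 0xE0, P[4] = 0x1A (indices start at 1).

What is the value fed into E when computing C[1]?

CBC encryption: C_i = E(K, P_i ⊕ C_{i−1}), with C_{0} = IV.
C[1]: P[1] ⊕ 0x0F = 0x21; E(K, 0x21) = 0x28.
So the input to E for block [1] is 0x21.

0x21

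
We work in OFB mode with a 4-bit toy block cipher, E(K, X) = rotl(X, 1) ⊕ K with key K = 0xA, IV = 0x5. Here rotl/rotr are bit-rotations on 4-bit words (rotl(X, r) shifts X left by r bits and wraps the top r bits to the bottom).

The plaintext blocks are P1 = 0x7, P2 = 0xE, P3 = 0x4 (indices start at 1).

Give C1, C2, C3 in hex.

OFB encryption: S_i = E(K, S_{i−1}) with S_{0} = IV; C_i = P_i ⊕ S_i.
C1: S = E(K, 0x5) = 0x0; 0x7 ⊕ 0x0 = 0x7.
C2: S = E(K, 0x0) = 0xA; 0xE ⊕ 0xA = 0x4.
C3: S = E(K, 0xA) = 0xF; 0x4 ⊕ 0xF = 0xB.

C1 = 0x7, C2 = 0x4, C3 = 0xB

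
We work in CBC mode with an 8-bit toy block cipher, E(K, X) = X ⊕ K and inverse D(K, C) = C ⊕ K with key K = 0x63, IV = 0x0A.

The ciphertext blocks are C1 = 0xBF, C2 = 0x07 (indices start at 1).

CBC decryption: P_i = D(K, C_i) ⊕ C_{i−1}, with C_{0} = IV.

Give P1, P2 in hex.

P1 = 0xD6, P2 = 0xDB

P1: D(K, 0xBF) = 0xDC; 0xDC ⊕ 0x0A = 0xD6.
P2: D(K, 0x07) = 0x64; 0x64 ⊕ 0xBF = 0xDB.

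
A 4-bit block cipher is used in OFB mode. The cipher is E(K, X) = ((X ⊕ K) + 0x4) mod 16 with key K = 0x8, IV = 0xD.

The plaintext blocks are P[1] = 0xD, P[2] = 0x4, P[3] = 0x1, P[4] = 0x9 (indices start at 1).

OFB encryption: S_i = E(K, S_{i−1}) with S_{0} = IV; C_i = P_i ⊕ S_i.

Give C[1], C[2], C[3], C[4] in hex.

C[1]: S = E(K, 0xD) = 0x9; 0xD ⊕ 0x9 = 0x4.
C[2]: S = E(K, 0x9) = 0x5; 0x4 ⊕ 0x5 = 0x1.
C[3]: S = E(K, 0x5) = 0x1; 0x1 ⊕ 0x1 = 0x0.
C[4]: S = E(K, 0x1) = 0xD; 0x9 ⊕ 0xD = 0x4.

C[1] = 0x4, C[2] = 0x1, C[3] = 0x0, C[4] = 0x4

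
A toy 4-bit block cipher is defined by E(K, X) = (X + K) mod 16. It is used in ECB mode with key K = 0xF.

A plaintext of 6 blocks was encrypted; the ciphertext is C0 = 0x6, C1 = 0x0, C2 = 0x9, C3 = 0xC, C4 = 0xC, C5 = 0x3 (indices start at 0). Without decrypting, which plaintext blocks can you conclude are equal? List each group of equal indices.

P3 = P4

ECB encrypts each block independently with the same key, so equal ciphertext blocks imply equal plaintext blocks.
C3 = C4 = 0xC, so P3 = P4.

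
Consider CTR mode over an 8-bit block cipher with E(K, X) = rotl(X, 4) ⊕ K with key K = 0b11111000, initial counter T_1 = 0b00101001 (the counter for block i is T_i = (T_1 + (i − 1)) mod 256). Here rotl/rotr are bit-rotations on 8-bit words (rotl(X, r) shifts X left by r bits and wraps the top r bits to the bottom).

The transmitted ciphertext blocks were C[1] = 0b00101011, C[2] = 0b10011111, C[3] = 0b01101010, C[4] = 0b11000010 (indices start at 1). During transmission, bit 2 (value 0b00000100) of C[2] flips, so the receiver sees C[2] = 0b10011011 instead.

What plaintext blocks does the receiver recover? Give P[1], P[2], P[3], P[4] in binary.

P[1] = 0b01000001, P[2] = 0b11000001, P[3] = 0b00100000, P[4] = 0b11111000

CTR decryption: S_i = E(K, T_i) where T_i is the counter for block i; P_i = C_i ⊕ S_i.
Only C[2] changed, to 0b10011011. In CTR, a change in C_i flips the same bit in P_i only; the keystream is unaffected. Decrypting the received ciphertext:
P[1]: T = 0b00101001, S = E(K, T) = 0b01101010; 0b00101011 ⊕ 0b01101010 = 0b01000001.
P[2]: T = 0b00101010, S = E(K, T) = 0b01011010; 0b10011011 ⊕ 0b01011010 = 0b11000001.
P[3]: T = 0b00101011, S = E(K, T) = 0b01001010; 0b01101010 ⊕ 0b01001010 = 0b00100000.
P[4]: T = 0b00101100, S = E(K, T) = 0b00111010; 0b11000010 ⊕ 0b00111010 = 0b11111000.
Blocks that differ from the original plaintext: P[2].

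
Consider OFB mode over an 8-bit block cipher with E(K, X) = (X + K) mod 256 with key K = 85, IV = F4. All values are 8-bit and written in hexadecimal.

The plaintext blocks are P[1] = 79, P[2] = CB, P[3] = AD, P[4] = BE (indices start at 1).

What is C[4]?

OFB encryption: S_i = E(K, S_{i−1}) with S_{0} = IV; C_i = P_i ⊕ S_i.
C[1]: S = E(K, F4) = 79; 79 ⊕ 79 = 00.
C[2]: S = E(K, 79) = FE; CB ⊕ FE = 35.
C[3]: S = E(K, FE) = 83; AD ⊕ 83 = 2E.
C[4]: S = E(K, 83) = 08; BE ⊕ 08 = B6.

C[4] = B6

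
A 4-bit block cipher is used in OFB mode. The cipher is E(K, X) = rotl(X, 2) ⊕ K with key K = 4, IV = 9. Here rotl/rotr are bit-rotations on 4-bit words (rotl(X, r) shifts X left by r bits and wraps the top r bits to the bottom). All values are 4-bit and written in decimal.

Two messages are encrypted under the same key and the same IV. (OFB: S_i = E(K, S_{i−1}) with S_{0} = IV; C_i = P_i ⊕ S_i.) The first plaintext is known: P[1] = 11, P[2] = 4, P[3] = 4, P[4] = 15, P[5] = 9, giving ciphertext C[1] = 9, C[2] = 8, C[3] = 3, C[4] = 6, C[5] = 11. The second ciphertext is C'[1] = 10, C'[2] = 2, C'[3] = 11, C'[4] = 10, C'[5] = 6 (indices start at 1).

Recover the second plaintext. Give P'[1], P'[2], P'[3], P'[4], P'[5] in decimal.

P'[1] = 8, P'[2] = 14, P'[3] = 12, P'[4] = 3, P'[5] = 4

In OFB with a reused IV, both messages share the same keystream S_i, so C_i ⊕ C'_i = P_i ⊕ P'_i and thus P'_i = P_i ⊕ C_i ⊕ C'_i.
P'[1]: 11 ⊕ 9 ⊕ 10 = 8.
P'[2]: 4 ⊕ 8 ⊕ 2 = 14.
P'[3]: 4 ⊕ 3 ⊕ 11 = 12.
P'[4]: 15 ⊕ 6 ⊕ 10 = 3.
P'[5]: 9 ⊕ 11 ⊕ 6 = 4.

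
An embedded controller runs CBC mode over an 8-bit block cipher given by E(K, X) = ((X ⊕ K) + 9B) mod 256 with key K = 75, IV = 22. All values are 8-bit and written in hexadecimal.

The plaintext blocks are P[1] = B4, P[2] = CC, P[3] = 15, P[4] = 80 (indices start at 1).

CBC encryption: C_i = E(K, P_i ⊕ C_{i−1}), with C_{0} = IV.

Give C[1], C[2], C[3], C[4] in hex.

C[1] = 7E, C[2] = 62, C[3] = 9D, C[4] = 03

C[1]: P[1] ⊕ 22 = 96; E(K, 96) = 7E.
C[2]: P[2] ⊕ 7E = B2; E(K, B2) = 62.
C[3]: P[3] ⊕ 62 = 77; E(K, 77) = 9D.
C[4]: P[4] ⊕ 9D = 1D; E(K, 1D) = 03.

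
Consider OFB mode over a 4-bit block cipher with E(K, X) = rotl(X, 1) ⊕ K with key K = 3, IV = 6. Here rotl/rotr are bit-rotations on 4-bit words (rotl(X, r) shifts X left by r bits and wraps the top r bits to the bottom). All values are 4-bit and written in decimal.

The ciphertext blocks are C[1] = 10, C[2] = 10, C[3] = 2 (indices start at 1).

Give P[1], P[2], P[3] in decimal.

OFB decryption: S_i = E(K, S_{i−1}) with S_{0} = IV; P_i = C_i ⊕ S_i.
P[1]: S = E(K, 6) = 15; 10 ⊕ 15 = 5.
P[2]: S = E(K, 15) = 12; 10 ⊕ 12 = 6.
P[3]: S = E(K, 12) = 10; 2 ⊕ 10 = 8.

P[1] = 5, P[2] = 6, P[3] = 8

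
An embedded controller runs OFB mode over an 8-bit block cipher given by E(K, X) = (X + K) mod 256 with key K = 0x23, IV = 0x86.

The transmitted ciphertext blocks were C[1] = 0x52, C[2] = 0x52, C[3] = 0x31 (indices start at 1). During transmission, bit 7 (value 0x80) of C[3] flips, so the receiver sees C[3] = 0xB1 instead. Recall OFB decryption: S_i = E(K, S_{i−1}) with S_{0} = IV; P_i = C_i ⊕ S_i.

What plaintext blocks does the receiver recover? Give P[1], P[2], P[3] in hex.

P[1] = 0xFB, P[2] = 0x9E, P[3] = 0x5E

Only C[3] changed, to 0xB1. In OFB, a change in C_i flips the same bit in P_i only; the keystream is unaffected. Decrypting the received ciphertext:
P[1]: S = E(K, 0x86) = 0xA9; 0x52 ⊕ 0xA9 = 0xFB.
P[2]: S = E(K, 0xA9) = 0xCC; 0x52 ⊕ 0xCC = 0x9E.
P[3]: S = E(K, 0xCC) = 0xEF; 0xB1 ⊕ 0xEF = 0x5E.
Blocks that differ from the original plaintext: P[3].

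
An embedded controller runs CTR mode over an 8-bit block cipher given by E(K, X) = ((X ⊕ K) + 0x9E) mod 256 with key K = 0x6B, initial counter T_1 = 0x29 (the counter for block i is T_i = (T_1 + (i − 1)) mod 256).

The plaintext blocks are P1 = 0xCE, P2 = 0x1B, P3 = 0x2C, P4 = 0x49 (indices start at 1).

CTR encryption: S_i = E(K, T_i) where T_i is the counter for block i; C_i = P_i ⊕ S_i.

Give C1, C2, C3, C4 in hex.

C1: T = 0x29, S = E(K, T) = 0xE0; 0xCE ⊕ 0xE0 = 0x2E.
C2: T = 0x2A, S = E(K, T) = 0xDF; 0x1B ⊕ 0xDF = 0xC4.
C3: T = 0x2B, S = E(K, T) = 0xDE; 0x2C ⊕ 0xDE = 0xF2.
C4: T = 0x2C, S = E(K, T) = 0xE5; 0x49 ⊕ 0xE5 = 0xAC.

C1 = 0x2E, C2 = 0xC4, C3 = 0xF2, C4 = 0xAC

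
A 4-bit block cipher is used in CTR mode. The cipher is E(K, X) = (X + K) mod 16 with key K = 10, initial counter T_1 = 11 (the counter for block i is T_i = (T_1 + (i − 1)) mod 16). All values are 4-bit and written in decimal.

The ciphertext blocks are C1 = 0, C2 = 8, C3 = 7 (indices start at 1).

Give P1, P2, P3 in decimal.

P1 = 5, P2 = 14, P3 = 0

CTR decryption: S_i = E(K, T_i) where T_i is the counter for block i; P_i = C_i ⊕ S_i.
P1: T = 11, S = E(K, T) = 5; 0 ⊕ 5 = 5.
P2: T = 12, S = E(K, T) = 6; 8 ⊕ 6 = 14.
P3: T = 13, S = E(K, T) = 7; 7 ⊕ 7 = 0.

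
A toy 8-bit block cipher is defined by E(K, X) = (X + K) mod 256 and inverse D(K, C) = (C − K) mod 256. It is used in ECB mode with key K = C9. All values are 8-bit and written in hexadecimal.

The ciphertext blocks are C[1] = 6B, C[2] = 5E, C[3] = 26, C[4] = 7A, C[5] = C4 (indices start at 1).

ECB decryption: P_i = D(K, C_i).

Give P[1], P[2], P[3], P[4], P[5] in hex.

P[1] = A2, P[2] = 95, P[3] = 5D, P[4] = B1, P[5] = FB

P[1]: D(K, 6B) = A2.
P[2]: D(K, 5E) = 95.
P[3]: D(K, 26) = 5D.
P[4]: D(K, 7A) = B1.
P[5]: D(K, C4) = FB.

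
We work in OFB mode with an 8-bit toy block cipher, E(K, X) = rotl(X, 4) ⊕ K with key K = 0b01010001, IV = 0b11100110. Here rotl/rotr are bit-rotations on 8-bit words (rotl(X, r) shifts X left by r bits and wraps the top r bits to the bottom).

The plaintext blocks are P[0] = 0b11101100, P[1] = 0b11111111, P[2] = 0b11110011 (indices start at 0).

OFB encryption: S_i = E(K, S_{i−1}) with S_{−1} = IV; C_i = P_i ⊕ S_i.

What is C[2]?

C[2] = 0b10001000

C[0]: S = E(K, 0b11100110) = 0b00111111; 0b11101100 ⊕ 0b00111111 = 0b11010011.
C[1]: S = E(K, 0b00111111) = 0b10100010; 0b11111111 ⊕ 0b10100010 = 0b01011101.
C[2]: S = E(K, 0b10100010) = 0b01111011; 0b11110011 ⊕ 0b01111011 = 0b10001000.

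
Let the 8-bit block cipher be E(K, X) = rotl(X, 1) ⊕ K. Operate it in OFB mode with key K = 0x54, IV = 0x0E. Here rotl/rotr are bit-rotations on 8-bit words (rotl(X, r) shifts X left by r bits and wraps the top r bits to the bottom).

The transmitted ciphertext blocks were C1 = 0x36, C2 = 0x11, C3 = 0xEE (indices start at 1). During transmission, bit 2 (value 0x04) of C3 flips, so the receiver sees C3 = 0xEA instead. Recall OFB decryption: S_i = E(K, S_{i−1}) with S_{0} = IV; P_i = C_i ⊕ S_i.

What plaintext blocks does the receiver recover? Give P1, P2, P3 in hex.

Only C3 changed, to 0xEA. In OFB, a change in C_i flips the same bit in P_i only; the keystream is unaffected. Decrypting the received ciphertext:
P1: S = E(K, 0x0E) = 0x48; 0x36 ⊕ 0x48 = 0x7E.
P2: S = E(K, 0x48) = 0xC4; 0x11 ⊕ 0xC4 = 0xD5.
P3: S = E(K, 0xC4) = 0xDD; 0xEA ⊕ 0xDD = 0x37.
Blocks that differ from the original plaintext: P3.

P1 = 0x7E, P2 = 0xD5, P3 = 0x37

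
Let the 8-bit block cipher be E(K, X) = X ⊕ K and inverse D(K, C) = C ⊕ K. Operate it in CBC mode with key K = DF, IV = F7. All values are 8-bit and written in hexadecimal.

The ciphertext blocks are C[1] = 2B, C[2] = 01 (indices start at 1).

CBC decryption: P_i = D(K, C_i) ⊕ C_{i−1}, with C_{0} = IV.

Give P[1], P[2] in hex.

P[1] = 03, P[2] = F5

P[1]: D(K, 2B) = F4; F4 ⊕ F7 = 03.
P[2]: D(K, 01) = DE; DE ⊕ 2B = F5.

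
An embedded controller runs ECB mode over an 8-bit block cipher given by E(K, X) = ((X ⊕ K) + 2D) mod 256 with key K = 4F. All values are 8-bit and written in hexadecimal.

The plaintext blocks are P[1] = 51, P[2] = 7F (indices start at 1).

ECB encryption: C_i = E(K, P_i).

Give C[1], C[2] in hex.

C[1]: E(K, 51) = 4B.
C[2]: E(K, 7F) = 5D.

C[1] = 4B, C[2] = 5D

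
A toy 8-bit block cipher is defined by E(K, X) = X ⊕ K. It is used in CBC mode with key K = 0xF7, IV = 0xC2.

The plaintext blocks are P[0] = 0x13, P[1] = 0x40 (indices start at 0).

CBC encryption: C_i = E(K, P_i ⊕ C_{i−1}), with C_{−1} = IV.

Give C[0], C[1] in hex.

C[0]: P[0] ⊕ 0xC2 = 0xD1; E(K, 0xD1) = 0x26.
C[1]: P[1] ⊕ 0x26 = 0x66; E(K, 0x66) = 0x91.

C[0] = 0x26, C[1] = 0x91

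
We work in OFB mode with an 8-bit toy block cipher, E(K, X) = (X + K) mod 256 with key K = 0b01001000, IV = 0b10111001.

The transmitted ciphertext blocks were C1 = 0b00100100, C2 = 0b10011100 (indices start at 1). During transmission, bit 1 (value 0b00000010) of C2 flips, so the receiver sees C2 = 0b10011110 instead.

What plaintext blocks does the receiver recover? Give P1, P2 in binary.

OFB decryption: S_i = E(K, S_{i−1}) with S_{0} = IV; P_i = C_i ⊕ S_i.
Only C2 changed, to 0b10011110. In OFB, a change in C_i flips the same bit in P_i only; the keystream is unaffected. Decrypting the received ciphertext:
P1: S = E(K, 0b10111001) = 0b00000001; 0b00100100 ⊕ 0b00000001 = 0b00100101.
P2: S = E(K, 0b00000001) = 0b01001001; 0b10011110 ⊕ 0b01001001 = 0b11010111.
Blocks that differ from the original plaintext: P2.

P1 = 0b00100101, P2 = 0b11010111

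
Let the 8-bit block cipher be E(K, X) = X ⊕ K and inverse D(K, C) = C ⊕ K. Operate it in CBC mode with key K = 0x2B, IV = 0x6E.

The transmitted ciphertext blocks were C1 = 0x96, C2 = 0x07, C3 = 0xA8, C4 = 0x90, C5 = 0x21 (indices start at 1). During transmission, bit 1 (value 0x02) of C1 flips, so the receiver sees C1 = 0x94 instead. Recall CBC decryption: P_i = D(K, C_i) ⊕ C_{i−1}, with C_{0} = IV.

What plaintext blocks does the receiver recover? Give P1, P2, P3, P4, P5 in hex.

P1 = 0xD1, P2 = 0xB8, P3 = 0x84, P4 = 0x13, P5 = 0x9A

Only C1 changed, to 0x94. In CBC, a change in C_i garbles P_i and flips the same bit in P_{i+1}. Decrypting the received ciphertext:
P1: D(K, 0x94) = 0xBF; 0xBF ⊕ 0x6E = 0xD1.
P2: D(K, 0x07) = 0x2C; 0x2C ⊕ 0x94 = 0xB8.
P3: D(K, 0xA8) = 0x83; 0x83 ⊕ 0x07 = 0x84.
P4: D(K, 0x90) = 0xBB; 0xBB ⊕ 0xA8 = 0x13.
P5: D(K, 0x21) = 0x0A; 0x0A ⊕ 0x90 = 0x9A.
Blocks that differ from the original plaintext: P1, P2.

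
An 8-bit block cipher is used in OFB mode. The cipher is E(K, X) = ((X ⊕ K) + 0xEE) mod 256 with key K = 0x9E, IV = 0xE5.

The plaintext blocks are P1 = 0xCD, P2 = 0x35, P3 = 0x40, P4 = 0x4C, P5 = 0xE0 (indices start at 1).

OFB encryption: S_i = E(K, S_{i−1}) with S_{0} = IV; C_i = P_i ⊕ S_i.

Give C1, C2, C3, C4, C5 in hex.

C1: S = E(K, 0xE5) = 0x69; 0xCD ⊕ 0x69 = 0xA4.
C2: S = E(K, 0x69) = 0xE5; 0x35 ⊕ 0xE5 = 0xD0.
C3: S = E(K, 0xE5) = 0x69; 0x40 ⊕ 0x69 = 0x29.
C4: S = E(K, 0x69) = 0xE5; 0x4C ⊕ 0xE5 = 0xA9.
C5: S = E(K, 0xE5) = 0x69; 0xE0 ⊕ 0x69 = 0x89.

C1 = 0xA4, C2 = 0xD0, C3 = 0x29, C4 = 0xA9, C5 = 0x89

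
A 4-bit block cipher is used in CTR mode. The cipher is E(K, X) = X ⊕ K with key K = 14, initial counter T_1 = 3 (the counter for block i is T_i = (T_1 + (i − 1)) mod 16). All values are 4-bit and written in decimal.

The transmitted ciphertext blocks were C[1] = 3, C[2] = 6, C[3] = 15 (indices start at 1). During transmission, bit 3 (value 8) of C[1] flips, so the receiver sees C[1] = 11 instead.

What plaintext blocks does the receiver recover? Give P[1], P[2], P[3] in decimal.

P[1] = 6, P[2] = 12, P[3] = 4

CTR decryption: S_i = E(K, T_i) where T_i is the counter for block i; P_i = C_i ⊕ S_i.
Only C[1] changed, to 11. In CTR, a change in C_i flips the same bit in P_i only; the keystream is unaffected. Decrypting the received ciphertext:
P[1]: T = 3, S = E(K, T) = 13; 11 ⊕ 13 = 6.
P[2]: T = 4, S = E(K, T) = 10; 6 ⊕ 10 = 12.
P[3]: T = 5, S = E(K, T) = 11; 15 ⊕ 11 = 4.
Blocks that differ from the original plaintext: P[1].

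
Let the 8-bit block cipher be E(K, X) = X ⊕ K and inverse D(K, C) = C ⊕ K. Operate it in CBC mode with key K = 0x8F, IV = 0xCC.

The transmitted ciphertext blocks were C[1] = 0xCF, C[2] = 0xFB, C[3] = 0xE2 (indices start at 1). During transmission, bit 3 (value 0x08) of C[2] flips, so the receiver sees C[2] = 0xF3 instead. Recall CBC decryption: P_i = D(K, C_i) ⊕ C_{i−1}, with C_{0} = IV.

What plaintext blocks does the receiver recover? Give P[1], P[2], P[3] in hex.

P[1] = 0x8C, P[2] = 0xB3, P[3] = 0x9E

Only C[2] changed, to 0xF3. In CBC, a change in C_i garbles P_i and flips the same bit in P_{i+1}. Decrypting the received ciphertext:
P[1]: D(K, 0xCF) = 0x40; 0x40 ⊕ 0xCC = 0x8C.
P[2]: D(K, 0xF3) = 0x7C; 0x7C ⊕ 0xCF = 0xB3.
P[3]: D(K, 0xE2) = 0x6D; 0x6D ⊕ 0xF3 = 0x9E.
Blocks that differ from the original plaintext: P[2], P[3].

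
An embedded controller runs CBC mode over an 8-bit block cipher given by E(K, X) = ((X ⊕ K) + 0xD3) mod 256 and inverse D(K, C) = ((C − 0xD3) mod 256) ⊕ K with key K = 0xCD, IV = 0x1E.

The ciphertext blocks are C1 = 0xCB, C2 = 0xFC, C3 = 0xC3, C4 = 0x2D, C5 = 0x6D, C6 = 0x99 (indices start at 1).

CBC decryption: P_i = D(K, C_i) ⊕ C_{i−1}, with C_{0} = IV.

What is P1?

P1 = 0x2B

P1: D(K, 0xCB) = 0x35; 0x35 ⊕ 0x1E = 0x2B.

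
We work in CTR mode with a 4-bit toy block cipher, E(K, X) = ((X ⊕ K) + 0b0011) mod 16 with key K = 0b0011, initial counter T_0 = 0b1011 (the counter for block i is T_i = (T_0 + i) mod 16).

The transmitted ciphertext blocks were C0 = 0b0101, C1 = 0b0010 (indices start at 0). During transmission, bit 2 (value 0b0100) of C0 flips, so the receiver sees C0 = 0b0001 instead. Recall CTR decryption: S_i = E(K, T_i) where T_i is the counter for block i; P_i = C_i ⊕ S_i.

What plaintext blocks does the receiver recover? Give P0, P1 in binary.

P0 = 0b1010, P1 = 0b0000

Only C0 changed, to 0b0001. In CTR, a change in C_i flips the same bit in P_i only; the keystream is unaffected. Decrypting the received ciphertext:
P0: T = 0b1011, S = E(K, T) = 0b1011; 0b0001 ⊕ 0b1011 = 0b1010.
P1: T = 0b1100, S = E(K, T) = 0b0010; 0b0010 ⊕ 0b0010 = 0b0000.
Blocks that differ from the original plaintext: P0.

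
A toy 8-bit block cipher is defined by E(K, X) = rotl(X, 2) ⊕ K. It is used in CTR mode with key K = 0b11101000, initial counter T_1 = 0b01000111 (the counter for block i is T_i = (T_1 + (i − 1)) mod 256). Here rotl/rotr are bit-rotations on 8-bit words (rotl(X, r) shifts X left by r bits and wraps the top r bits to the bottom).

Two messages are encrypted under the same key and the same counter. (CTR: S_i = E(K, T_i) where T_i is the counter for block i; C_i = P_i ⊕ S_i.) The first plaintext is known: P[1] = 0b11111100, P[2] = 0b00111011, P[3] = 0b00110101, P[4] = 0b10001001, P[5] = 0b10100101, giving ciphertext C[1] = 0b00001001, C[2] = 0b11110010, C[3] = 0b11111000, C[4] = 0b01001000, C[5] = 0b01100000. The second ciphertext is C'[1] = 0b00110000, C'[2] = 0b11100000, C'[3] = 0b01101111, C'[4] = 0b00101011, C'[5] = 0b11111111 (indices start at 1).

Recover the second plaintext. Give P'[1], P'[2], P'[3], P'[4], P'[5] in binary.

P'[1] = 0b11000101, P'[2] = 0b00101001, P'[3] = 0b10100010, P'[4] = 0b11101010, P'[5] = 0b00111010

In CTR with a reused counter, both messages share the same keystream S_i, so C_i ⊕ C'_i = P_i ⊕ P'_i and thus P'_i = P_i ⊕ C_i ⊕ C'_i.
P'[1]: 0b11111100 ⊕ 0b00001001 ⊕ 0b00110000 = 0b11000101.
P'[2]: 0b00111011 ⊕ 0b11110010 ⊕ 0b11100000 = 0b00101001.
P'[3]: 0b00110101 ⊕ 0b11111000 ⊕ 0b01101111 = 0b10100010.
P'[4]: 0b10001001 ⊕ 0b01001000 ⊕ 0b00101011 = 0b11101010.
P'[5]: 0b10100101 ⊕ 0b01100000 ⊕ 0b11111111 = 0b00111010.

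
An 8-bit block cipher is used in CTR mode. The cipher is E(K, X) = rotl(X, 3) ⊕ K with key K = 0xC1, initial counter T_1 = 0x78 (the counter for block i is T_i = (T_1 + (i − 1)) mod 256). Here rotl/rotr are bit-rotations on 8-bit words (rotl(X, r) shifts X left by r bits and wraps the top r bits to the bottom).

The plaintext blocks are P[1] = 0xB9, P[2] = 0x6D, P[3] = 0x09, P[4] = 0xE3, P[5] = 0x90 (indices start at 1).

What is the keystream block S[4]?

CTR encryption: S_i = E(K, T_i) where T_i is the counter for block i; C_i = P_i ⊕ S_i.
C[1]: T = 0x78, S = E(K, T) = 0x02; 0xB9 ⊕ 0x02 = 0xBB.
C[2]: T = 0x79, S = E(K, T) = 0x0A; 0x6D ⊕ 0x0A = 0x67.
C[3]: T = 0x7A, S = E(K, T) = 0x12; 0x09 ⊕ 0x12 = 0x1B.
C[4]: T = 0x7B, S = E(K, T) = 0x1A; 0xE3 ⊕ 0x1A = 0xF9.
So S[4] = 0x1A.

0x1A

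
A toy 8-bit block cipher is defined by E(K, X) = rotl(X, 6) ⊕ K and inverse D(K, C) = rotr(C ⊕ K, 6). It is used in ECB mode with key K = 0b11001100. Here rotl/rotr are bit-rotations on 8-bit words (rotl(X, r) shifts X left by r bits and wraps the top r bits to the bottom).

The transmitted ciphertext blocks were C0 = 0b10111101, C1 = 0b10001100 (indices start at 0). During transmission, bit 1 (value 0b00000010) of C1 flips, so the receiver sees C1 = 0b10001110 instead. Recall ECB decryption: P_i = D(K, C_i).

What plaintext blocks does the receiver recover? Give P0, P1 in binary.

P0 = 0b11000101, P1 = 0b00001001

Only C1 changed, to 0b10001110. In ECB, a change in C_i affects only P_i. Decrypting the received ciphertext:
P0: D(K, 0b10111101) = 0b11000101.
P1: D(K, 0b10001110) = 0b00001001.
Blocks that differ from the original plaintext: P1.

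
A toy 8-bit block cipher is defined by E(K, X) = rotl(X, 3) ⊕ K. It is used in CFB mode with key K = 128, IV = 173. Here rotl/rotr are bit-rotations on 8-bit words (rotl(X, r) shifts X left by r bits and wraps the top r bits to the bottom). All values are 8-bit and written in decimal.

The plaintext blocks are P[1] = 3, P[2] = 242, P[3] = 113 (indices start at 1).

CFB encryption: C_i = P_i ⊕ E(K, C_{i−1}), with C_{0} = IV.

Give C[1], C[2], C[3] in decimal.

C[1] = 238, C[2] = 5, C[3] = 217

C[1]: E(K, 173) = 237; 3 ⊕ 237 = 238.
C[2]: E(K, 238) = 247; 242 ⊕ 247 = 5.
C[3]: E(K, 5) = 168; 113 ⊕ 168 = 217.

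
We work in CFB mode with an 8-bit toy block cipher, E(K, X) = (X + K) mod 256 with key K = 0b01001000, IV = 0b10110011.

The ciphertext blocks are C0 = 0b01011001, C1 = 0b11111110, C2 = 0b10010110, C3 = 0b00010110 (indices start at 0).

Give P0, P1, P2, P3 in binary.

P0 = 0b10100010, P1 = 0b01011111, P2 = 0b11010000, P3 = 0b11001000

CFB decryption: P_i = C_i ⊕ E(K, C_{i−1}), with C_{−1} = IV.
P0: E(K, 0b10110011) = 0b11111011; 0b01011001 ⊕ 0b11111011 = 0b10100010.
P1: E(K, 0b01011001) = 0b10100001; 0b11111110 ⊕ 0b10100001 = 0b01011111.
P2: E(K, 0b11111110) = 0b01000110; 0b10010110 ⊕ 0b01000110 = 0b11010000.
P3: E(K, 0b10010110) = 0b11011110; 0b00010110 ⊕ 0b11011110 = 0b11001000.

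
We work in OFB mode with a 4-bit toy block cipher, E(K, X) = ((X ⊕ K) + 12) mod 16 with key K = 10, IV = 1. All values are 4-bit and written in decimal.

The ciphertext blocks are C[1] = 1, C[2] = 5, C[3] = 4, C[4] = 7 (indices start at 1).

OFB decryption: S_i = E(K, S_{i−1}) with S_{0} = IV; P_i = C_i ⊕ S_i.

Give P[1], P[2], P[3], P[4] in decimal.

P[1] = 6, P[2] = 12, P[3] = 11, P[4] = 6

P[1]: S = E(K, 1) = 7; 1 ⊕ 7 = 6.
P[2]: S = E(K, 7) = 9; 5 ⊕ 9 = 12.
P[3]: S = E(K, 9) = 15; 4 ⊕ 15 = 11.
P[4]: S = E(K, 15) = 1; 7 ⊕ 1 = 6.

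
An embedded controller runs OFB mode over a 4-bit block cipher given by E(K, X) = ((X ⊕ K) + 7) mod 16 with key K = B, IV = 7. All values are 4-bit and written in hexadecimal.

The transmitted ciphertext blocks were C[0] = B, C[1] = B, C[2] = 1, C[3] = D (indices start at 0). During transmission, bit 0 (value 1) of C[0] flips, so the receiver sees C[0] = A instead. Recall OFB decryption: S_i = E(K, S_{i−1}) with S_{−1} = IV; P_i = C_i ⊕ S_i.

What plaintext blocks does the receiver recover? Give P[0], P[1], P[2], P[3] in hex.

P[0] = 9, P[1] = 4, P[2] = A, P[3] = A

Only C[0] changed, to A. In OFB, a change in C_i flips the same bit in P_i only; the keystream is unaffected. Decrypting the received ciphertext:
P[0]: S = E(K, 7) = 3; A ⊕ 3 = 9.
P[1]: S = E(K, 3) = F; B ⊕ F = 4.
P[2]: S = E(K, F) = B; 1 ⊕ B = A.
P[3]: S = E(K, B) = 7; D ⊕ 7 = A.
Blocks that differ from the original plaintext: P[0].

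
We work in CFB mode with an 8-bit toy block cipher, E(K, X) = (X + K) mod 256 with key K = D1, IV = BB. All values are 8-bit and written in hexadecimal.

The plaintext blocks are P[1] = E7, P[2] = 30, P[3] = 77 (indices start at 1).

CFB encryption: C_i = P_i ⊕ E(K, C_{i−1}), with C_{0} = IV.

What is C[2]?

C[1]: E(K, BB) = 8C; E7 ⊕ 8C = 6B.
C[2]: E(K, 6B) = 3C; 30 ⊕ 3C = 0C.

C[2] = 0C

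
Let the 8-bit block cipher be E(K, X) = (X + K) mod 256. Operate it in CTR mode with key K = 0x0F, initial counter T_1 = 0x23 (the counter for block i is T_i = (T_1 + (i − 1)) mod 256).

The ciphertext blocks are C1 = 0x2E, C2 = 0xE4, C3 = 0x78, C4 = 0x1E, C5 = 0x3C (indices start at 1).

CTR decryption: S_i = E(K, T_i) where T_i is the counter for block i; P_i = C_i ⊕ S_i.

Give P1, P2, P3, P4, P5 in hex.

P1 = 0x1C, P2 = 0xD7, P3 = 0x4C, P4 = 0x2B, P5 = 0x0A

P1: T = 0x23, S = E(K, T) = 0x32; 0x2E ⊕ 0x32 = 0x1C.
P2: T = 0x24, S = E(K, T) = 0x33; 0xE4 ⊕ 0x33 = 0xD7.
P3: T = 0x25, S = E(K, T) = 0x34; 0x78 ⊕ 0x34 = 0x4C.
P4: T = 0x26, S = E(K, T) = 0x35; 0x1E ⊕ 0x35 = 0x2B.
P5: T = 0x27, S = E(K, T) = 0x36; 0x3C ⊕ 0x36 = 0x0A.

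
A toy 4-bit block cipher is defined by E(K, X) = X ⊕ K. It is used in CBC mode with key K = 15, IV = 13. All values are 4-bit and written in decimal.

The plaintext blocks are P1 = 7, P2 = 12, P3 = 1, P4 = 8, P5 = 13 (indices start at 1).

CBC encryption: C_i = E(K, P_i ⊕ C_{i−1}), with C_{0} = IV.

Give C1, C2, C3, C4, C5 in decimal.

C1: P1 ⊕ 13 = 10; E(K, 10) = 5.
C2: P2 ⊕ 5 = 9; E(K, 9) = 6.
C3: P3 ⊕ 6 = 7; E(K, 7) = 8.
C4: P4 ⊕ 8 = 0; E(K, 0) = 15.
C5: P5 ⊕ 15 = 2; E(K, 2) = 13.

C1 = 5, C2 = 6, C3 = 8, C4 = 15, C5 = 13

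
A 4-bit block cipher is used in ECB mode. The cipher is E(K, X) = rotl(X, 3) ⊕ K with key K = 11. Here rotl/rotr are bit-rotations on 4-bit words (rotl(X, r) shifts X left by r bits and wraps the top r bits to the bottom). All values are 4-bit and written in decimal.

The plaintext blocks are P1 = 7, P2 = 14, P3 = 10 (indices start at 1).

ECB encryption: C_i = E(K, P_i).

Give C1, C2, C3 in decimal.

C1 = 0, C2 = 12, C3 = 14

C1: E(K, 7) = 0.
C2: E(K, 14) = 12.
C3: E(K, 10) = 14.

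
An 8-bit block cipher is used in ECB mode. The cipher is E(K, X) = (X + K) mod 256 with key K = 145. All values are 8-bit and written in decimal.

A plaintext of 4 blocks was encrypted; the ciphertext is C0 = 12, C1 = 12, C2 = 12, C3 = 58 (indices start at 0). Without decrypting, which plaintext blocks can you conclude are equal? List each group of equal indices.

P0 = P1 = P2

ECB encrypts each block independently with the same key, so equal ciphertext blocks imply equal plaintext blocks.
C0 = C1 = C2 = 12, so P0 = P1 = P2.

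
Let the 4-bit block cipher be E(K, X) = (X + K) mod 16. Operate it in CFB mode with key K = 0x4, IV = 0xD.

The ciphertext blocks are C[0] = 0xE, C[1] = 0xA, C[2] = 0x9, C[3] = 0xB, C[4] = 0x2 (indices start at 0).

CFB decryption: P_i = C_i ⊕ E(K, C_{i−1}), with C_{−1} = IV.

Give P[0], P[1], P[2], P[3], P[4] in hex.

P[0] = 0xF, P[1] = 0x8, P[2] = 0x7, P[3] = 0x6, P[4] = 0xD

P[0]: E(K, 0xD) = 0x1; 0xE ⊕ 0x1 = 0xF.
P[1]: E(K, 0xE) = 0x2; 0xA ⊕ 0x2 = 0x8.
P[2]: E(K, 0xA) = 0xE; 0x9 ⊕ 0xE = 0x7.
P[3]: E(K, 0x9) = 0xD; 0xB ⊕ 0xD = 0x6.
P[4]: E(K, 0xB) = 0xF; 0x2 ⊕ 0xF = 0xD.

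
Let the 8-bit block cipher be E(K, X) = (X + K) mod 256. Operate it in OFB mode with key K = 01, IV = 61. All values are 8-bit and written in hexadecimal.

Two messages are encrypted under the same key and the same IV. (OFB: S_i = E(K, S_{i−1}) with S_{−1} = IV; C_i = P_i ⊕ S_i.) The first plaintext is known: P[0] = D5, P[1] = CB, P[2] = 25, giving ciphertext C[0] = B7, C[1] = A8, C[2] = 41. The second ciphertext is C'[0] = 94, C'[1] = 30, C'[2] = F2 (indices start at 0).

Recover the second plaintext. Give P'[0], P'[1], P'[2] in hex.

In OFB with a reused IV, both messages share the same keystream S_i, so C_i ⊕ C'_i = P_i ⊕ P'_i and thus P'_i = P_i ⊕ C_i ⊕ C'_i.
P'[0]: D5 ⊕ B7 ⊕ 94 = F6.
P'[1]: CB ⊕ A8 ⊕ 30 = 53.
P'[2]: 25 ⊕ 41 ⊕ F2 = 96.

P'[0] = F6, P'[1] = 53, P'[2] = 96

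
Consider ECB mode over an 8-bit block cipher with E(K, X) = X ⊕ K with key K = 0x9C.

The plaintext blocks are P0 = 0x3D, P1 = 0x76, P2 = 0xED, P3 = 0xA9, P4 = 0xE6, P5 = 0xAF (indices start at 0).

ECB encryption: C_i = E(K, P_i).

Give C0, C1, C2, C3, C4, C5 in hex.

C0 = 0xA1, C1 = 0xEA, C2 = 0x71, C3 = 0x35, C4 = 0x7A, C5 = 0x33

C0: E(K, 0x3D) = 0xA1.
C1: E(K, 0x76) = 0xEA.
C2: E(K, 0xED) = 0x71.
C3: E(K, 0xA9) = 0x35.
C4: E(K, 0xE6) = 0x7A.
C5: E(K, 0xAF) = 0x33.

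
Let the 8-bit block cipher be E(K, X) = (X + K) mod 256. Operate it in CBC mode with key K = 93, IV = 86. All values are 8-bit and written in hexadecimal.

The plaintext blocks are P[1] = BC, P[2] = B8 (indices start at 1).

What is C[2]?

CBC encryption: C_i = E(K, P_i ⊕ C_{i−1}), with C_{0} = IV.
C[1]: P[1] ⊕ 86 = 3A; E(K, 3A) = CD.
C[2]: P[2] ⊕ CD = 75; E(K, 75) = 08.

C[2] = 08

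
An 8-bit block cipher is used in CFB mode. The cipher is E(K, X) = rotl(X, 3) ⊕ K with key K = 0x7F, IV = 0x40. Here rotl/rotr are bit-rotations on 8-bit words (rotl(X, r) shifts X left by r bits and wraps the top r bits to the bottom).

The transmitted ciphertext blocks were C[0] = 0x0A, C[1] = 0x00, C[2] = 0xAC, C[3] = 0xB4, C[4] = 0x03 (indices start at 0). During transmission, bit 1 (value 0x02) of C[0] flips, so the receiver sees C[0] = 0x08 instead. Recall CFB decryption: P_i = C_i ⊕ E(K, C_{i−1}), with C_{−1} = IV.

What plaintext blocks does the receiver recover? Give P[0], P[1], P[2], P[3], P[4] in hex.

Only C[0] changed, to 0x08. In CFB, a change in C_i flips the same bit in P_i and garbles P_{i+1}. Decrypting the received ciphertext:
P[0]: E(K, 0x40) = 0x7D; 0x08 ⊕ 0x7D = 0x75.
P[1]: E(K, 0x08) = 0x3F; 0x00 ⊕ 0x3F = 0x3F.
P[2]: E(K, 0x00) = 0x7F; 0xAC ⊕ 0x7F = 0xD3.
P[3]: E(K, 0xAC) = 0x1A; 0xB4 ⊕ 0x1A = 0xAE.
P[4]: E(K, 0xB4) = 0xDA; 0x03 ⊕ 0xDA = 0xD9.
Blocks that differ from the original plaintext: P[0], P[1].

P[0] = 0x75, P[1] = 0x3F, P[2] = 0xD3, P[3] = 0xAE, P[4] = 0xD9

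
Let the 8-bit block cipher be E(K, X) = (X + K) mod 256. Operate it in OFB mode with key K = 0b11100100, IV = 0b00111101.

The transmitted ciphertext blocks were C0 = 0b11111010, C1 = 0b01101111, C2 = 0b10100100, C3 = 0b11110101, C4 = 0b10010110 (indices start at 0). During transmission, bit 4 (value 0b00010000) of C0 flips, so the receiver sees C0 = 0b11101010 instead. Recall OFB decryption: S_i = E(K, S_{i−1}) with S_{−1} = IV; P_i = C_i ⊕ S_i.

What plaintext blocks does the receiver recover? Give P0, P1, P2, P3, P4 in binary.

Only C0 changed, to 0b11101010. In OFB, a change in C_i flips the same bit in P_i only; the keystream is unaffected. Decrypting the received ciphertext:
P0: S = E(K, 0b00111101) = 0b00100001; 0b11101010 ⊕ 0b00100001 = 0b11001011.
P1: S = E(K, 0b00100001) = 0b00000101; 0b01101111 ⊕ 0b00000101 = 0b01101010.
P2: S = E(K, 0b00000101) = 0b11101001; 0b10100100 ⊕ 0b11101001 = 0b01001101.
P3: S = E(K, 0b11101001) = 0b11001101; 0b11110101 ⊕ 0b11001101 = 0b00111000.
P4: S = E(K, 0b11001101) = 0b10110001; 0b10010110 ⊕ 0b10110001 = 0b00100111.
Blocks that differ from the original plaintext: P0.

P0 = 0b11001011, P1 = 0b01101010, P2 = 0b01001101, P3 = 0b00111000, P4 = 0b00100111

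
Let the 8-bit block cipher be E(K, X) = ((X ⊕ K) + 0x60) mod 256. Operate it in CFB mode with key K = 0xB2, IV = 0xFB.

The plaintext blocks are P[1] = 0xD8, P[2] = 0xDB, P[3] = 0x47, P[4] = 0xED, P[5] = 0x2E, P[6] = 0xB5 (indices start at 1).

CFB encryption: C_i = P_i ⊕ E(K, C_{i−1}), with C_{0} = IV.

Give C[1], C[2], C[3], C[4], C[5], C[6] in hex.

C[1]: E(K, 0xFB) = 0xA9; 0xD8 ⊕ 0xA9 = 0x71.
C[2]: E(K, 0x71) = 0x23; 0xDB ⊕ 0x23 = 0xF8.
C[3]: E(K, 0xF8) = 0xAA; 0x47 ⊕ 0xAA = 0xED.
C[4]: E(K, 0xED) = 0xBF; 0xED ⊕ 0xBF = 0x52.
C[5]: E(K, 0x52) = 0x40; 0x2E ⊕ 0x40 = 0x6E.
C[6]: E(K, 0x6E) = 0x3C; 0xB5 ⊕ 0x3C = 0x89.

C[1] = 0x71, C[2] = 0xF8, C[3] = 0xED, C[4] = 0x52, C[5] = 0x6E, C[6] = 0x89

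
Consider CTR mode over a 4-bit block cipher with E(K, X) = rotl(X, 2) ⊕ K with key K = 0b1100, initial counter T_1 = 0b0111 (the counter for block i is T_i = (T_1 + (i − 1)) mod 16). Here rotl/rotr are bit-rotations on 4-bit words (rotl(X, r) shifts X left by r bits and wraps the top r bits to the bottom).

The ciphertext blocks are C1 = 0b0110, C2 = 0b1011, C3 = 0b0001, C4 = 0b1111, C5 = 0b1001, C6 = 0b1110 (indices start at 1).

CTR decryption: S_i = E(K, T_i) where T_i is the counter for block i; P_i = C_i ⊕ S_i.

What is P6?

P6 = 0b0001

P6: T = 0b1100, S = E(K, T) = 0b1111; 0b1110 ⊕ 0b1111 = 0b0001.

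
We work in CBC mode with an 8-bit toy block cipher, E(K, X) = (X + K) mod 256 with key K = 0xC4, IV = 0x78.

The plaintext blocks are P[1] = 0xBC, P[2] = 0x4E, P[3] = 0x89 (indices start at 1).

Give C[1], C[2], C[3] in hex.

C[1] = 0x88, C[2] = 0x8A, C[3] = 0xC7

CBC encryption: C_i = E(K, P_i ⊕ C_{i−1}), with C_{0} = IV.
C[1]: P[1] ⊕ 0x78 = 0xC4; E(K, 0xC4) = 0x88.
C[2]: P[2] ⊕ 0x88 = 0xC6; E(K, 0xC6) = 0x8A.
C[3]: P[3] ⊕ 0x8A = 0x03; E(K, 0x03) = 0xC7.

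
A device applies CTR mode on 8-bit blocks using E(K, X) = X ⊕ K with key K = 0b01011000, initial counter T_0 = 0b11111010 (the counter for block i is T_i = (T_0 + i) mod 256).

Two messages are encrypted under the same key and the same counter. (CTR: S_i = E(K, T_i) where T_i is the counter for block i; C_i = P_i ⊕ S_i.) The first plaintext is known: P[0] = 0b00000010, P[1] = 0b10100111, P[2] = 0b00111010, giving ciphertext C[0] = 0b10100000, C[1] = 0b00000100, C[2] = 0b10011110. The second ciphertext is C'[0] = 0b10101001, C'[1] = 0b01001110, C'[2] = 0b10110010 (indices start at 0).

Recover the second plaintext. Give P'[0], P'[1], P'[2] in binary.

P'[0] = 0b00001011, P'[1] = 0b11101101, P'[2] = 0b00010110

In CTR with a reused counter, both messages share the same keystream S_i, so C_i ⊕ C'_i = P_i ⊕ P'_i and thus P'_i = P_i ⊕ C_i ⊕ C'_i.
P'[0]: 0b00000010 ⊕ 0b10100000 ⊕ 0b10101001 = 0b00001011.
P'[1]: 0b10100111 ⊕ 0b00000100 ⊕ 0b01001110 = 0b11101101.
P'[2]: 0b00111010 ⊕ 0b10011110 ⊕ 0b10110010 = 0b00010110.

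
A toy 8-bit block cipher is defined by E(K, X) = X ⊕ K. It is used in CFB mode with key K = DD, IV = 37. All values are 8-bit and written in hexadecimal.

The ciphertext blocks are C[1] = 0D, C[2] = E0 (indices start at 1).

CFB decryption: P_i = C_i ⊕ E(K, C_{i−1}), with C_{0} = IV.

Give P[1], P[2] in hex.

P[1]: E(K, 37) = EA; 0D ⊕ EA = E7.
P[2]: E(K, 0D) = D0; E0 ⊕ D0 = 30.

P[1] = E7, P[2] = 30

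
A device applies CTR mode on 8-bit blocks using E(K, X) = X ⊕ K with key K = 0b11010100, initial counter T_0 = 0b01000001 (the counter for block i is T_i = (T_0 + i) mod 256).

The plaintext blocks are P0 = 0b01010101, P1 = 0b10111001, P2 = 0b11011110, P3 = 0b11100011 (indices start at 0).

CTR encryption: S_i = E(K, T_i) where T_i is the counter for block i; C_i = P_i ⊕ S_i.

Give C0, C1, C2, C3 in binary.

C0: T = 0b01000001, S = E(K, T) = 0b10010101; 0b01010101 ⊕ 0b10010101 = 0b11000000.
C1: T = 0b01000010, S = E(K, T) = 0b10010110; 0b10111001 ⊕ 0b10010110 = 0b00101111.
C2: T = 0b01000011, S = E(K, T) = 0b10010111; 0b11011110 ⊕ 0b10010111 = 0b01001001.
C3: T = 0b01000100, S = E(K, T) = 0b10010000; 0b11100011 ⊕ 0b10010000 = 0b01110011.

C0 = 0b11000000, C1 = 0b00101111, C2 = 0b01001001, C3 = 0b01110011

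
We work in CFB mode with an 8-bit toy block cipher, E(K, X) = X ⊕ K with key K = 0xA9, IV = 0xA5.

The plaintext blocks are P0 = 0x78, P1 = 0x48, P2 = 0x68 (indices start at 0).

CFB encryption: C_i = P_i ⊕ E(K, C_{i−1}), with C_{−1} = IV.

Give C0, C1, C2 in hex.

C0 = 0x74, C1 = 0x95, C2 = 0x54

C0: E(K, 0xA5) = 0x0C; 0x78 ⊕ 0x0C = 0x74.
C1: E(K, 0x74) = 0xDD; 0x48 ⊕ 0xDD = 0x95.
C2: E(K, 0x95) = 0x3C; 0x68 ⊕ 0x3C = 0x54.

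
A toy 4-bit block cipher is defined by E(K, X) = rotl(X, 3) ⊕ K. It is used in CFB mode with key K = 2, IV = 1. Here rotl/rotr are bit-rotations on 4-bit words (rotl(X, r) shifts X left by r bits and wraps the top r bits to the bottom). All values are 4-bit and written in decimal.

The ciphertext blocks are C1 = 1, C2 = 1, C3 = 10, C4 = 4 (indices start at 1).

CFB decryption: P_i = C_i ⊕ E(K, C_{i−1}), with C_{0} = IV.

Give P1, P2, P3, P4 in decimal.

P1: E(K, 1) = 10; 1 ⊕ 10 = 11.
P2: E(K, 1) = 10; 1 ⊕ 10 = 11.
P3: E(K, 1) = 10; 10 ⊕ 10 = 0.
P4: E(K, 10) = 7; 4 ⊕ 7 = 3.

P1 = 11, P2 = 11, P3 = 0, P4 = 3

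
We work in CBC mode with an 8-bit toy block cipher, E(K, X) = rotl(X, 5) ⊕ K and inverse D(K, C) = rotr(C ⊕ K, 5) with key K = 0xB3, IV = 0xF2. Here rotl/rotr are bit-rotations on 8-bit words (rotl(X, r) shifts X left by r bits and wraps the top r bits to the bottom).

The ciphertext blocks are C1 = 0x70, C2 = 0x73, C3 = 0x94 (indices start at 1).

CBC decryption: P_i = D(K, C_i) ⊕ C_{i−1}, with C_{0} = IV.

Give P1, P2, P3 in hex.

P1 = 0xEC, P2 = 0x76, P3 = 0x4A

P1: D(K, 0x70) = 0x1E; 0x1E ⊕ 0xF2 = 0xEC.
P2: D(K, 0x73) = 0x06; 0x06 ⊕ 0x70 = 0x76.
P3: D(K, 0x94) = 0x39; 0x39 ⊕ 0x73 = 0x4A.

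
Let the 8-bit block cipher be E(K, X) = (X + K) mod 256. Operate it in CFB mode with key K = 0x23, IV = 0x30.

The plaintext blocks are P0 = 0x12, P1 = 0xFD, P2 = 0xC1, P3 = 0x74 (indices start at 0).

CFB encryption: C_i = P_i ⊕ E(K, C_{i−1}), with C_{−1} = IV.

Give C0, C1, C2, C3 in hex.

C0 = 0x41, C1 = 0x99, C2 = 0x7D, C3 = 0xD4

C0: E(K, 0x30) = 0x53; 0x12 ⊕ 0x53 = 0x41.
C1: E(K, 0x41) = 0x64; 0xFD ⊕ 0x64 = 0x99.
C2: E(K, 0x99) = 0xBC; 0xC1 ⊕ 0xBC = 0x7D.
C3: E(K, 0x7D) = 0xA0; 0x74 ⊕ 0xA0 = 0xD4.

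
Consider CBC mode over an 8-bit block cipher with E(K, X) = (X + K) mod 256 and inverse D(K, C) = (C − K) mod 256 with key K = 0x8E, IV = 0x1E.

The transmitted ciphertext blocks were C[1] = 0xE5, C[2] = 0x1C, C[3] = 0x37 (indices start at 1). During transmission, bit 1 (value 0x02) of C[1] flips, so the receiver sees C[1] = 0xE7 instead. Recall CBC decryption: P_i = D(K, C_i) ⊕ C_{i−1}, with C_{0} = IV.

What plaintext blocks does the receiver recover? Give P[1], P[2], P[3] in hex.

Only C[1] changed, to 0xE7. In CBC, a change in C_i garbles P_i and flips the same bit in P_{i+1}. Decrypting the received ciphertext:
P[1]: D(K, 0xE7) = 0x59; 0x59 ⊕ 0x1E = 0x47.
P[2]: D(K, 0x1C) = 0x8E; 0x8E ⊕ 0xE7 = 0x69.
P[3]: D(K, 0x37) = 0xA9; 0xA9 ⊕ 0x1C = 0xB5.
Blocks that differ from the original plaintext: P[1], P[2].

P[1] = 0x47, P[2] = 0x69, P[3] = 0xB5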